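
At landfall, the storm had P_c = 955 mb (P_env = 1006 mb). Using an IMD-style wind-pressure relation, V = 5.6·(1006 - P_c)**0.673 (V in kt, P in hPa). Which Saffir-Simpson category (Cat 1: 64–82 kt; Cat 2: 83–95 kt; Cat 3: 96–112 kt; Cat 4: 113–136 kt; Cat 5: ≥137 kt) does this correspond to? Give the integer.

ΔP = 1006 − 955 = 51 mb.
V ≈ 5.6 × 51^0.673 = 5.6 × 14.10 ≈ 79 kt.
79 kt falls in the Category 1 band.

1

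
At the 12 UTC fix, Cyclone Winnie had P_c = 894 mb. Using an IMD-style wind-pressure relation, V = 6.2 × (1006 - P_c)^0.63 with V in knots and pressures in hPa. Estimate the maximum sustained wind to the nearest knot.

ΔP = 1006 − 894 = 112 mb.
112^0.63 ≈ 19.544.
V ≈ 6.2 × 19.544 ≈ 121.2 kt.

121 kt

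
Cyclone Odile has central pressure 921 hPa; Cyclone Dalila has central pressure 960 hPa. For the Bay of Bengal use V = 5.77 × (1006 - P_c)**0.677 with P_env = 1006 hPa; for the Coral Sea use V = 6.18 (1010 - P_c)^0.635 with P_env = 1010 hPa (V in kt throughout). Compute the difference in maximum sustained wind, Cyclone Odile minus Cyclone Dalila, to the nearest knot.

Cyclone Odile: ΔP = 85; V ≈ 5.77 × 85^0.677 ≈ 116.79 kt.
Cyclone Dalila: ΔP = 50; V ≈ 6.18 × 50^0.635 ≈ 74.10 kt.
Difference ≈ 116.79 − 74.10 = 42.69 → 43 kt.

43 kt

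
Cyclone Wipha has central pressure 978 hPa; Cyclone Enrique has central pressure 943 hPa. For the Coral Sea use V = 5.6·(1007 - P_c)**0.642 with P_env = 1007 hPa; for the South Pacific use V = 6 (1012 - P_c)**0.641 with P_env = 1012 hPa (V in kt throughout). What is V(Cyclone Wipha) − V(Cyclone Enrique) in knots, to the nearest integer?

-42 kt

Cyclone Wipha: ΔP = 29; V ≈ 5.6 × 29^0.642 ≈ 48.65 kt.
Cyclone Enrique: ΔP = 69; V ≈ 6 × 69^0.641 ≈ 90.54 kt.
Difference ≈ 48.65 − 90.54 = -41.89 → -42 kt.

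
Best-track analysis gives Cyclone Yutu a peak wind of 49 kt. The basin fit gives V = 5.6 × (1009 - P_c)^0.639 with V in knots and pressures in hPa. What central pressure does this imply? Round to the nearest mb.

ΔP = (V / 5.6)^(1/0.639) = (49/5.6)^1.565.
49/5.6 = 8.750; 8.750^1.565 ≈ 29.80 mb.
P_c = 1009 − 29.80 = 979.20 ≈ 979 mb.

979 mb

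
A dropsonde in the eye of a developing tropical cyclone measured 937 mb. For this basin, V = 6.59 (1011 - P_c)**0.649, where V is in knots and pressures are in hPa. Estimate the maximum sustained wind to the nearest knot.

ΔP = 1011 − 937 = 74 mb.
74^0.649 ≈ 16.335.
V ≈ 6.59 × 16.335 ≈ 107.7 kt.

108 kt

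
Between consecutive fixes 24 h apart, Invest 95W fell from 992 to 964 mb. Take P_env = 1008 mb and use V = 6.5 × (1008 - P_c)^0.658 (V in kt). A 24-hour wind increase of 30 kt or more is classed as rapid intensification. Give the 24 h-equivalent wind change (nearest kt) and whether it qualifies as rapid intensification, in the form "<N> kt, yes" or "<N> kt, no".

38 kt, yes

V₁: ΔP = 16, V ≈ 6.5 × 16^0.658 ≈ 40.29 kt.
V₂: ΔP = 44, V ≈ 6.5 × 44^0.658 ≈ 78.40 kt.
ΔV over 24 h = 38.11 kt → 24 h equivalent = 38.11 × 24/24 ≈ 38.11 kt.
38 kt ≥ 30 kt ⇒ rapid intensification.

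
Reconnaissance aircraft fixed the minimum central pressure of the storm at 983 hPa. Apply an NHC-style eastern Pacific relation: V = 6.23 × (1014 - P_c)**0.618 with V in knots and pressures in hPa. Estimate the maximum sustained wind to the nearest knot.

ΔP = 1014 − 983 = 31 hPa.
31^0.618 ≈ 8.350.
V ≈ 6.23 × 8.350 ≈ 52.0 kt.

52 kt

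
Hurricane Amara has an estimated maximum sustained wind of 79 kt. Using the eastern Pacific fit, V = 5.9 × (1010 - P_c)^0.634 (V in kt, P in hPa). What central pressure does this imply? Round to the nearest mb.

ΔP = (V / 5.9)^(1/0.634) = (79/5.9)^1.577.
79/5.9 = 13.390; 13.390^1.577 ≈ 59.88 mb.
P_c = 1010 − 59.88 = 950.12 ≈ 950 mb.

950 mb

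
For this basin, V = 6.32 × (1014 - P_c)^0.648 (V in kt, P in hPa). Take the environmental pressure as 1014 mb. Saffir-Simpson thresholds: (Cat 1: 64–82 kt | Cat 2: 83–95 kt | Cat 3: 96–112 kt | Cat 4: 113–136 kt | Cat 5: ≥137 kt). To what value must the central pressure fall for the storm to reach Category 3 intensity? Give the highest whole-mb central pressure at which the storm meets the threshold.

947 mb

Category 3 begins at V = 96 kt.
Required ΔP = (96/6.32)^(1/0.648) = 15.190^1.543 ≈ 66.59 mb.
P_c ≤ 1014 − 66.59 = 947.41, so the highest integer P_c is 947 mb.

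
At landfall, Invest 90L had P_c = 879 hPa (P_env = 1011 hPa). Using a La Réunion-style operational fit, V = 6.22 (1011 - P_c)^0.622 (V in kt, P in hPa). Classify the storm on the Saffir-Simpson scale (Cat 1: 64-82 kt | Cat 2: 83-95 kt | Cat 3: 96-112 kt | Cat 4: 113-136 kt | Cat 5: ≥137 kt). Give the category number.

ΔP = 1011 − 879 = 132 hPa.
V ≈ 6.22 × 132^0.622 = 6.22 × 20.84 ≈ 130 kt.
130 kt falls in the Category 4 band.

4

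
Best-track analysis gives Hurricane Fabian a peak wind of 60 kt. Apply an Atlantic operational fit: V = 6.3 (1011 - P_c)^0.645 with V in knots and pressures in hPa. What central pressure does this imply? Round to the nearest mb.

ΔP = (V / 6.3)^(1/0.645) = (60/6.3)^1.550.
60/6.3 = 9.524; 9.524^1.550 ≈ 32.93 mb.
P_c = 1011 − 32.93 = 978.07 ≈ 978 mb.

978 mb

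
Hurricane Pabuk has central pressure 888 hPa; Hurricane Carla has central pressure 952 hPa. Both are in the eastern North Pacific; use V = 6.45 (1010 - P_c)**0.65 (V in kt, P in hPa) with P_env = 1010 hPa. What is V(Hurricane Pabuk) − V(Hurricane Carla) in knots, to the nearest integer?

56 kt

Hurricane Pabuk: ΔP = 122; V ≈ 6.45 × 122^0.65 ≈ 146.45 kt.
Hurricane Carla: ΔP = 58; V ≈ 6.45 × 58^0.65 ≈ 90.32 kt.
Difference ≈ 146.45 − 90.32 = 56.13 → 56 kt.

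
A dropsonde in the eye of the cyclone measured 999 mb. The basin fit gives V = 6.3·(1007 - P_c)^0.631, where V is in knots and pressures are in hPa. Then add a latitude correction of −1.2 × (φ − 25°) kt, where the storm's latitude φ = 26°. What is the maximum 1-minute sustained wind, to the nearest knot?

22 kt

ΔP = 1007 − 999 = 8 mb.
8^0.631 ≈ 3.714.
V ≈ 6.3 × 3.714 ≈ 23.4 kt.
Latitude correction: −1.2 × (26 − 25) = -1.2 kt.
Corrected V ≈ 22.2 kt → 22 kt.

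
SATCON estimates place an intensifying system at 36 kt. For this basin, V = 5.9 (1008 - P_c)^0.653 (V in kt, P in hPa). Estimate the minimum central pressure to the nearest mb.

992 mb

ΔP = (V / 5.9)^(1/0.653) = (36/5.9)^1.531.
36/5.9 = 6.102; 6.102^1.531 ≈ 15.95 mb.
P_c = 1008 − 15.95 = 992.05 ≈ 992 mb.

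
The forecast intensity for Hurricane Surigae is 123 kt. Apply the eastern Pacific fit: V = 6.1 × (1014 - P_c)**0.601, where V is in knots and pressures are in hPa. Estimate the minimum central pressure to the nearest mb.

866 mb

ΔP = (V / 6.1)^(1/0.601) = (123/6.1)^1.664.
123/6.1 = 20.164; 20.164^1.664 ≈ 148.14 mb.
P_c = 1014 − 148.14 = 865.86 ≈ 866 mb.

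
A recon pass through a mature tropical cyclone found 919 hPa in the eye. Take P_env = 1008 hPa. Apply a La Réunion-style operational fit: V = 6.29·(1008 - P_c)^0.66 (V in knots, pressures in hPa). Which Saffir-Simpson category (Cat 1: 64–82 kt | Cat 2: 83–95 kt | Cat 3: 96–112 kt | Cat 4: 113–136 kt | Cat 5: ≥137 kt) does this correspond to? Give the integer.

ΔP = 1008 − 919 = 89 hPa.
V ≈ 6.29 × 89^0.66 = 6.29 × 19.35 ≈ 122 kt.
122 kt falls in the Category 4 band.

4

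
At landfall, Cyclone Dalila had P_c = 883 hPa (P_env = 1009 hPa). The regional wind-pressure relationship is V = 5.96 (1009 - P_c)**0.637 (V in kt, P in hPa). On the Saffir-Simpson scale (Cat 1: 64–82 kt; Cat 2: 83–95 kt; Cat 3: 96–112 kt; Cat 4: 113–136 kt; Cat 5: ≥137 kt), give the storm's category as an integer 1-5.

4

ΔP = 1009 − 883 = 126 hPa.
V ≈ 5.96 × 126^0.637 = 5.96 × 21.77 ≈ 130 kt.
130 kt falls in the Category 4 band.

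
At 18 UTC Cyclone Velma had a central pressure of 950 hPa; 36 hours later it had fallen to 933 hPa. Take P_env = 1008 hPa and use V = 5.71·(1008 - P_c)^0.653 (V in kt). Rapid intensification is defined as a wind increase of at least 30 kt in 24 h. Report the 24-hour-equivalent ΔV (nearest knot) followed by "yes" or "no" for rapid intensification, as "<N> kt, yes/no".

V₁: ΔP = 58, V ≈ 5.71 × 58^0.653 ≈ 80.94 kt.
V₂: ΔP = 75, V ≈ 5.71 × 75^0.653 ≈ 95.73 kt.
ΔV over 36 h = 14.79 kt → 24 h equivalent = 14.79 × 24/36 ≈ 9.86 kt.
10 kt < 30 kt ⇒ not rapid intensification.

10 kt, no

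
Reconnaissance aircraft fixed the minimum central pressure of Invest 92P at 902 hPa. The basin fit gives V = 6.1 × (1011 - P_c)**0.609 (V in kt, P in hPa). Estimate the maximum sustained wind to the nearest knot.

106 kt

ΔP = 1011 − 902 = 109 hPa.
109^0.609 ≈ 17.410.
V ≈ 6.1 × 17.410 ≈ 106.2 kt.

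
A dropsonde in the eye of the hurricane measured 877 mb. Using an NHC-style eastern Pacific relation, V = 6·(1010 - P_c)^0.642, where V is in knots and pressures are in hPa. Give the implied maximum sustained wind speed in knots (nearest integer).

ΔP = 1010 − 877 = 133 mb.
133^0.642 ≈ 23.095.
V ≈ 6 × 23.095 ≈ 138.6 kt.

139 kt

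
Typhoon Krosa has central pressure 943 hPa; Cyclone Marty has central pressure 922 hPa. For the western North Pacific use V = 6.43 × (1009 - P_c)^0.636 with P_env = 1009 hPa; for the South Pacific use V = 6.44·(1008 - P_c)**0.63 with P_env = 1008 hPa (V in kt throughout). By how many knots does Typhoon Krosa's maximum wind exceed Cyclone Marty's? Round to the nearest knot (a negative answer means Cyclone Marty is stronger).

Typhoon Krosa: ΔP = 66; V ≈ 6.43 × 66^0.636 ≈ 92.35 kt.
Cyclone Marty: ΔP = 86; V ≈ 6.44 × 86^0.63 ≈ 106.57 kt.
Difference ≈ 92.35 − 106.57 = -14.22 → -14 kt.

-14 kt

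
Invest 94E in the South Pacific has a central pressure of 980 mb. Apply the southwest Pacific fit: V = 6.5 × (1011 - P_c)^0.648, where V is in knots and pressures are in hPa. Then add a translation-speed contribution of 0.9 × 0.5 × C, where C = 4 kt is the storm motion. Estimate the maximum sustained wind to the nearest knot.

62 kt

ΔP = 1011 − 980 = 31 mb.
31^0.648 ≈ 9.256.
V ≈ 6.5 × 9.256 ≈ 60.2 kt.
Translation term: 0.9 × 0.5 × 4 = 1.8 kt.
Corrected V ≈ 62 kt → 62 kt.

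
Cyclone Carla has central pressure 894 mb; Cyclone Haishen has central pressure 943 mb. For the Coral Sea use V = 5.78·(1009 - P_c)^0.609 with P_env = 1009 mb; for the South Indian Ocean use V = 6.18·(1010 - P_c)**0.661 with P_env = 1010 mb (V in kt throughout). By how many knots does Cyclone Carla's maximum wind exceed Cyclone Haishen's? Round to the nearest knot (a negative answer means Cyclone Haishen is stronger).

4 kt

Cyclone Carla: ΔP = 115; V ≈ 5.78 × 115^0.609 ≈ 103.97 kt.
Cyclone Haishen: ΔP = 67; V ≈ 6.18 × 67^0.661 ≈ 99.55 kt.
Difference ≈ 103.97 − 99.55 = 4.42 → 4 kt.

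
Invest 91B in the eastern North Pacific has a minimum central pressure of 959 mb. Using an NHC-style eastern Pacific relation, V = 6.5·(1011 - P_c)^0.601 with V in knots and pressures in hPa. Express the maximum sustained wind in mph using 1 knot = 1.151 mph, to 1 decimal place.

80.4 mph

ΔP = 1011 − 959 = 52 mb.
V ≈ 6.5 × 52^0.601 = 6.5 × 10.748 ≈ 69.860 kt.
69.860 × 1.151 ≈ 80.41 mph → 80.4 mph.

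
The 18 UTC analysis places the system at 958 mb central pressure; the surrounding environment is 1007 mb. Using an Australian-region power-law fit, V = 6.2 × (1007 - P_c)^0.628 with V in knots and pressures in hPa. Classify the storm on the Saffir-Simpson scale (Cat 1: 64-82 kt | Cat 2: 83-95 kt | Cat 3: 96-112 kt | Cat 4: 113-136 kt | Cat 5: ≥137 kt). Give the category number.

1

ΔP = 1007 − 958 = 49 mb.
V ≈ 6.2 × 49^0.628 = 6.2 × 11.52 ≈ 71 kt.
71 kt falls in the Category 1 band.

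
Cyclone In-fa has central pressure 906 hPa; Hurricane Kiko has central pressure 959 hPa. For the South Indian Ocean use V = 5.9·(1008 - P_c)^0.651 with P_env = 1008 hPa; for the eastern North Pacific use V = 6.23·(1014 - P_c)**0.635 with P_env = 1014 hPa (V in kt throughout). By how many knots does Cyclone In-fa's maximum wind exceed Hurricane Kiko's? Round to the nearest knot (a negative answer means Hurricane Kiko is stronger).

Cyclone In-fa: ΔP = 102; V ≈ 5.9 × 102^0.651 ≈ 119.80 kt.
Hurricane Kiko: ΔP = 55; V ≈ 6.23 × 55^0.635 ≈ 79.36 kt.
Difference ≈ 119.80 − 79.36 = 40.44 → 40 kt.

40 kt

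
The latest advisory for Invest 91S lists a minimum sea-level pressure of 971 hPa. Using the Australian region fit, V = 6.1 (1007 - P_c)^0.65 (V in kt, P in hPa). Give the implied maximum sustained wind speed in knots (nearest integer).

63 kt

ΔP = 1007 − 971 = 36 hPa.
36^0.65 ≈ 10.271.
V ≈ 6.1 × 10.271 ≈ 62.7 kt.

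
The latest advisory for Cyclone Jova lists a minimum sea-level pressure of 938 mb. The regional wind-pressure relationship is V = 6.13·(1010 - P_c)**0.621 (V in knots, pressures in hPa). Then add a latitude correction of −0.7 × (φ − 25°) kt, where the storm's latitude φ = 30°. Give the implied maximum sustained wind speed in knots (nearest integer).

84 kt

ΔP = 1010 − 938 = 72 mb.
72^0.621 ≈ 14.237.
V ≈ 6.13 × 14.237 ≈ 87.3 kt.
Latitude correction: −0.7 × (30 − 25) = -3.5 kt.
Corrected V ≈ 83.8 kt → 84 kt.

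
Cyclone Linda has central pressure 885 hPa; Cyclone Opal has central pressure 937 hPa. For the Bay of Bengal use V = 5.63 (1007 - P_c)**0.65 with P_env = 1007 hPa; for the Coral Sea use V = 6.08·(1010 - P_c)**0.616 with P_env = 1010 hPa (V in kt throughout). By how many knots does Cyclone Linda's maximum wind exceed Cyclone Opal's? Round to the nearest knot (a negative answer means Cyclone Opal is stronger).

Cyclone Linda: ΔP = 122; V ≈ 5.63 × 122^0.65 ≈ 127.83 kt.
Cyclone Opal: ΔP = 73; V ≈ 6.08 × 73^0.616 ≈ 85.45 kt.
Difference ≈ 127.83 − 85.45 = 42.38 → 42 kt.

42 kt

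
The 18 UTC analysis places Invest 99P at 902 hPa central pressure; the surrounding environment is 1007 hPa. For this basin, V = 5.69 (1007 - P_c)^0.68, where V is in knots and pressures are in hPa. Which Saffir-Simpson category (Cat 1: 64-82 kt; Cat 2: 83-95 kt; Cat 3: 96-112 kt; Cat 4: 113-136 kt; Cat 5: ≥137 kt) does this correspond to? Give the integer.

4

ΔP = 1007 − 902 = 105 hPa.
V ≈ 5.69 × 105^0.68 = 5.69 × 23.68 ≈ 135 kt.
135 kt falls in the Category 4 band.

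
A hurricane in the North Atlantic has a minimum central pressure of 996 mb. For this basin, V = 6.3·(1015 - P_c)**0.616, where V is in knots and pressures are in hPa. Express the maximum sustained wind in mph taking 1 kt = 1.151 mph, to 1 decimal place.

44.5 mph

ΔP = 1015 − 996 = 19 mb.
V ≈ 6.3 × 19^0.616 = 6.3 × 6.134 ≈ 38.641 kt.
38.641 × 1.151 ≈ 44.48 mph → 44.5 mph.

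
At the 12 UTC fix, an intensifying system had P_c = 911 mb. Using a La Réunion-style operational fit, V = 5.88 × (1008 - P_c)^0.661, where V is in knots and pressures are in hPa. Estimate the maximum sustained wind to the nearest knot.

ΔP = 1008 − 911 = 97 mb.
97^0.661 ≈ 20.571.
V ≈ 5.88 × 20.571 ≈ 121.0 kt.

121 kt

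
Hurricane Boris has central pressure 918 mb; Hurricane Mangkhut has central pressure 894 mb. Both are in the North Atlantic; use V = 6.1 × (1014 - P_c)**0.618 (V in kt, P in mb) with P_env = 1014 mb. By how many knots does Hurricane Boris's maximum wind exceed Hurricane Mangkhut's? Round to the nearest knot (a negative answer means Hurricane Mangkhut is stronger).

-15 kt

Hurricane Boris: ΔP = 96; V ≈ 6.1 × 96^0.618 ≈ 102.42 kt.
Hurricane Mangkhut: ΔP = 120; V ≈ 6.1 × 120^0.618 ≈ 117.56 kt.
Difference ≈ 102.42 − 117.56 = -15.14 → -15 kt.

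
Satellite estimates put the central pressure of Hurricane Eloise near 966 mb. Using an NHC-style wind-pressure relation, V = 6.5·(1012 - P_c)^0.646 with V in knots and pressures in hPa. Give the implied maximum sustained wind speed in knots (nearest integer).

77 kt

ΔP = 1012 − 966 = 46 mb.
46^0.646 ≈ 11.862.
V ≈ 6.5 × 11.862 ≈ 77.1 kt.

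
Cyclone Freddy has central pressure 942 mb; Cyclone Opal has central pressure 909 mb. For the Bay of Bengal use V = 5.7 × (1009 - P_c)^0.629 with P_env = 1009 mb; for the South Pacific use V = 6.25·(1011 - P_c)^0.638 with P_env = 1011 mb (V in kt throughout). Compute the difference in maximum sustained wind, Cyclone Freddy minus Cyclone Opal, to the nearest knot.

Cyclone Freddy: ΔP = 67; V ≈ 5.7 × 67^0.629 ≈ 80.26 kt.
Cyclone Opal: ΔP = 102; V ≈ 6.25 × 102^0.638 ≈ 119.50 kt.
Difference ≈ 80.26 − 119.50 = -39.24 → -39 kt.

-39 kt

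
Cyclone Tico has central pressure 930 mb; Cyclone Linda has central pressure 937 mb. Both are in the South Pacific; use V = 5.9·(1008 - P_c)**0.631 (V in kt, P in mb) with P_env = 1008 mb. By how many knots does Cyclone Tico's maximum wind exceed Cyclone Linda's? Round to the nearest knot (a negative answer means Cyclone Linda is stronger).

5 kt

Cyclone Tico: ΔP = 78; V ≈ 5.9 × 78^0.631 ≈ 92.21 kt.
Cyclone Linda: ΔP = 71; V ≈ 5.9 × 71^0.631 ≈ 86.90 kt.
Difference ≈ 92.21 − 86.90 = 5.31 → 5 kt.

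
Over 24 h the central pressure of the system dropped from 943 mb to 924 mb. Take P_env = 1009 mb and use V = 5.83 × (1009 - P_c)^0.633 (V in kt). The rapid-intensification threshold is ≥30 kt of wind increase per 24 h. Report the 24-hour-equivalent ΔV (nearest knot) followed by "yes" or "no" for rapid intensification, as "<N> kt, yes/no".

V₁: ΔP = 66, V ≈ 5.83 × 66^0.633 ≈ 82.69 kt.
V₂: ΔP = 85, V ≈ 5.83 × 85^0.633 ≈ 97.05 kt.
ΔV over 24 h = 14.36 kt → 24 h equivalent = 14.36 × 24/24 ≈ 14.36 kt.
14 kt < 30 kt ⇒ not rapid intensification.

14 kt, no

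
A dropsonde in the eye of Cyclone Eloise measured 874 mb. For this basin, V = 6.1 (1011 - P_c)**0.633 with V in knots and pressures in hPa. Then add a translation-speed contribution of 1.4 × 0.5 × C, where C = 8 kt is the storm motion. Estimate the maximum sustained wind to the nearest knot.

143 kt

ΔP = 1011 − 874 = 137 mb.
137^0.633 ≈ 22.519.
V ≈ 6.1 × 22.519 ≈ 137.4 kt.
Translation term: 1.4 × 0.5 × 8 = 5.6 kt.
Corrected V ≈ 143 kt → 143 kt.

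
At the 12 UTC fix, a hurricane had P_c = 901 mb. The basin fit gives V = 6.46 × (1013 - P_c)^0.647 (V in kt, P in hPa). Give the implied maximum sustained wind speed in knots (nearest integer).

ΔP = 1013 − 901 = 112 mb.
112^0.647 ≈ 21.176.
V ≈ 6.46 × 21.176 ≈ 136.8 kt.

137 kt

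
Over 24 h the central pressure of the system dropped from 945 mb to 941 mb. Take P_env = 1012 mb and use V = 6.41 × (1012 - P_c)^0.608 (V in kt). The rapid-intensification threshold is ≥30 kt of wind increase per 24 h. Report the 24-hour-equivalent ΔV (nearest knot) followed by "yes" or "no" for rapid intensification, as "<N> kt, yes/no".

3 kt, no

V₁: ΔP = 67, V ≈ 6.41 × 67^0.608 ≈ 82.63 kt.
V₂: ΔP = 71, V ≈ 6.41 × 71^0.608 ≈ 85.59 kt.
ΔV over 24 h = 2.96 kt → 24 h equivalent = 2.96 × 24/24 ≈ 2.96 kt.
3 kt < 30 kt ⇒ not rapid intensification.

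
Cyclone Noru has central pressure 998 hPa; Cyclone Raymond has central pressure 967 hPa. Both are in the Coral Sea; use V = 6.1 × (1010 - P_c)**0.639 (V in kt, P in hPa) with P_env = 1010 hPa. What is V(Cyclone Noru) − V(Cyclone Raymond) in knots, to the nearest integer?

Cyclone Noru: ΔP = 12; V ≈ 6.1 × 12^0.639 ≈ 29.85 kt.
Cyclone Raymond: ΔP = 43; V ≈ 6.1 × 43^0.639 ≈ 67.47 kt.
Difference ≈ 29.85 − 67.47 = -37.62 → -38 kt.

-38 kt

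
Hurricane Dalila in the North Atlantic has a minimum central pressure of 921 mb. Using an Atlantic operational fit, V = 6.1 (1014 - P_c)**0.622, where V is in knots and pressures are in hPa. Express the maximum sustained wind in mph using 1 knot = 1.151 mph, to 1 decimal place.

ΔP = 1014 − 921 = 93 mb.
V ≈ 6.1 × 93^0.622 = 6.1 × 16.765 ≈ 102.265 kt.
102.265 × 1.151 ≈ 117.71 mph → 117.7 mph.

117.7 mph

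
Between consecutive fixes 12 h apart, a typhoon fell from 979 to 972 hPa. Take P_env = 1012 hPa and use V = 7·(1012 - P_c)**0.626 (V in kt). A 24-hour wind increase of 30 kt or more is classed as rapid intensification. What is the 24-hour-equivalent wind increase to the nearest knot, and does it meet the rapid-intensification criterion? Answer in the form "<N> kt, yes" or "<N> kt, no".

16 kt, no

V₁: ΔP = 33, V ≈ 7 × 33^0.626 ≈ 62.47 kt.
V₂: ΔP = 40, V ≈ 7 × 40^0.626 ≈ 70.47 kt.
ΔV over 12 h = 8.00 kt → 24 h equivalent = 8.00 × 24/12 ≈ 16.00 kt.
16 kt < 30 kt ⇒ not rapid intensification.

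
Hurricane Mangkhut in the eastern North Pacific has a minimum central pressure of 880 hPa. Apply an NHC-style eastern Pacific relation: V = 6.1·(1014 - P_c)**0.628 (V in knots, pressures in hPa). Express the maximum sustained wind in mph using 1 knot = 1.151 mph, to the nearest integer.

ΔP = 1014 − 880 = 134 hPa.
V ≈ 6.1 × 134^0.628 = 6.1 × 21.668 ≈ 132.176 kt.
132.176 × 1.151 ≈ 152.13 mph → 152 mph.

152 mph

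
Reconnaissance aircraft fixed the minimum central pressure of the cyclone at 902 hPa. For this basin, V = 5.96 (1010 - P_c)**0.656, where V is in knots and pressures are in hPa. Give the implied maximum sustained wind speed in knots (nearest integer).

ΔP = 1010 − 902 = 108 hPa.
108^0.656 ≈ 21.574.
V ≈ 5.96 × 21.574 ≈ 128.6 kt.

129 kt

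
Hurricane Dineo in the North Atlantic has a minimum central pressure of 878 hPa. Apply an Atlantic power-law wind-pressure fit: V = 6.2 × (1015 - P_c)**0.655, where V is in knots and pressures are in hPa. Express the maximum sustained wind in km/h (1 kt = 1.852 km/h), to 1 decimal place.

288.1 km/h

ΔP = 1015 − 878 = 137 hPa.
V ≈ 6.2 × 137^0.655 = 6.2 × 25.093 ≈ 155.576 kt.
155.576 × 1.852 ≈ 288.13 km/h → 288.1 km/h.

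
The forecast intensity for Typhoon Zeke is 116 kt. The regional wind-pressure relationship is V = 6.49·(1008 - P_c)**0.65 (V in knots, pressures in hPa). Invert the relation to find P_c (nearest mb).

ΔP = (V / 6.49)^(1/0.65) = (116/6.49)^1.538.
116/6.49 = 17.874; 17.874^1.538 ≈ 84.43 mb.
P_c = 1008 − 84.43 = 923.57 ≈ 924 mb.

924 mb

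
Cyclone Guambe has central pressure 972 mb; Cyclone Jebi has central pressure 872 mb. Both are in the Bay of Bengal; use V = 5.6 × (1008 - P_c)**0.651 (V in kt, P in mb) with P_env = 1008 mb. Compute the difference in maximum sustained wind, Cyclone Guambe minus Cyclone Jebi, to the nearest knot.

Cyclone Guambe: ΔP = 36; V ≈ 5.6 × 36^0.651 ≈ 57.72 kt.
Cyclone Jebi: ΔP = 136; V ≈ 5.6 × 136^0.651 ≈ 137.13 kt.
Difference ≈ 57.72 − 137.13 = -79.41 → -79 kt.

-79 kt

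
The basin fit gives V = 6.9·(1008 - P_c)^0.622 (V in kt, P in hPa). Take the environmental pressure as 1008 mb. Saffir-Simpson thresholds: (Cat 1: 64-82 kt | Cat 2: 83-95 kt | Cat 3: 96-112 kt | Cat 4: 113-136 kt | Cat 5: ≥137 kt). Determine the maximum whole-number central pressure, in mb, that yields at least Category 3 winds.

Category 3 begins at V = 96 kt.
Required ΔP = (96/6.9)^(1/0.622) = 13.913^1.608 ≈ 68.91 mb.
P_c ≤ 1008 − 68.91 = 939.09, so the highest integer P_c is 939 mb.

939 mb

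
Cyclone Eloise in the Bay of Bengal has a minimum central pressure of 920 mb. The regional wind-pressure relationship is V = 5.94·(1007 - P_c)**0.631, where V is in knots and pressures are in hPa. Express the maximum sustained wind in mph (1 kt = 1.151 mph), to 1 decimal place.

ΔP = 1007 − 920 = 87 mb.
V ≈ 5.94 × 87^0.631 = 5.94 × 16.743 ≈ 99.454 kt.
99.454 × 1.151 ≈ 114.47 mph → 114.5 mph.

114.5 mph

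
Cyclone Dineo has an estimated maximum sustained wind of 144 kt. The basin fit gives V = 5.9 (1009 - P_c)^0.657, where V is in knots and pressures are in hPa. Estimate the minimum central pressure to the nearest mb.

ΔP = (V / 5.9)^(1/0.657) = (144/5.9)^1.522.
144/5.9 = 24.407; 24.407^1.522 ≈ 129.39 mb.
P_c = 1009 − 129.39 = 879.61 ≈ 880 mb.

880 mb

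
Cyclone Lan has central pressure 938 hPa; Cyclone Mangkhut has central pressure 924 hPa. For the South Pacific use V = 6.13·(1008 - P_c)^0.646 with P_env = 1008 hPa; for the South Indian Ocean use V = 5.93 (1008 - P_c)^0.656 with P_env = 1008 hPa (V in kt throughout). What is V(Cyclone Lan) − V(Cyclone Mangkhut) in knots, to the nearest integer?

-13 kt

Cyclone Lan: ΔP = 70; V ≈ 6.13 × 70^0.646 ≈ 95.37 kt.
Cyclone Mangkhut: ΔP = 84; V ≈ 5.93 × 84^0.656 ≈ 108.49 kt.
Difference ≈ 95.37 − 108.49 = -13.12 → -13 kt.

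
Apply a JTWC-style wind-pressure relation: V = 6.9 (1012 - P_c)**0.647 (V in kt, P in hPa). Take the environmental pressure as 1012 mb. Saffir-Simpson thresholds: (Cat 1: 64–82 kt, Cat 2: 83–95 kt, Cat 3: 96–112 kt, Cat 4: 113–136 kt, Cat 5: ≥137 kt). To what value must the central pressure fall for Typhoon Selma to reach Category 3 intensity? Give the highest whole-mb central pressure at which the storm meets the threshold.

953 mb

Category 3 begins at V = 96 kt.
Required ΔP = (96/6.9)^(1/0.647) = 13.913^1.546 ≈ 58.52 mb.
P_c ≤ 1012 − 58.52 = 953.48, so the highest integer P_c is 953 mb.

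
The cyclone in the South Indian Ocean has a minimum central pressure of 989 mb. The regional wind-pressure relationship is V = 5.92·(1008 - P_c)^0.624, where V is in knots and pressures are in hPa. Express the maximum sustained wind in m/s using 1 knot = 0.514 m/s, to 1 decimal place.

ΔP = 1008 − 989 = 19 mb.
V ≈ 5.92 × 19^0.624 = 5.92 × 6.280 ≈ 37.176 kt.
37.176 × 0.514 ≈ 19.11 m/s → 19.1 m/s.

19.1 m/s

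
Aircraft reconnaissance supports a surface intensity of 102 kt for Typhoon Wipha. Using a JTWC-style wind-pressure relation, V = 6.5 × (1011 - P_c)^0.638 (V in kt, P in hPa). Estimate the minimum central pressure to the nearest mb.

ΔP = (V / 6.5)^(1/0.638) = (102/6.5)^1.567.
102/6.5 = 15.692; 15.692^1.567 ≈ 74.84 mb.
P_c = 1011 − 74.84 = 936.16 ≈ 936 mb.

936 mb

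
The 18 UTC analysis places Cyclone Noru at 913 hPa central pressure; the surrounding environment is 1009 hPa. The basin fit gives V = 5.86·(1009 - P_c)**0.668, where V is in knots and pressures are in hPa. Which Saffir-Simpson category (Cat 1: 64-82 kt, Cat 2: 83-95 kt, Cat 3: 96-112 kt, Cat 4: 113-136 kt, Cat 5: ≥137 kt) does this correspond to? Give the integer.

4

ΔP = 1009 − 913 = 96 hPa.
V ≈ 5.86 × 96^0.668 = 5.86 × 21.09 ≈ 124 kt.
124 kt falls in the Category 4 band.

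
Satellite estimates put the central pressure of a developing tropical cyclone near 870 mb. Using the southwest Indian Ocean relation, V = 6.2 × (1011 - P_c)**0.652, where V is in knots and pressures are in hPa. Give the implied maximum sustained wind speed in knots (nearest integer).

156 kt

ΔP = 1011 − 870 = 141 mb.
141^0.652 ≈ 25.194.
V ≈ 6.2 × 25.194 ≈ 156.2 kt.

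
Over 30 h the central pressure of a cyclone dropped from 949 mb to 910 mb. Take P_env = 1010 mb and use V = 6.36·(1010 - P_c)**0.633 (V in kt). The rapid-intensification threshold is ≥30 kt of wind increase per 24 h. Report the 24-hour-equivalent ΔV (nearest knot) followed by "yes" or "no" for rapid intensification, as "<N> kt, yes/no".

25 kt, no

V₁: ΔP = 61, V ≈ 6.36 × 61^0.633 ≈ 85.82 kt.
V₂: ΔP = 100, V ≈ 6.36 × 100^0.633 ≈ 117.34 kt.
ΔV over 30 h = 31.52 kt → 24 h equivalent = 31.52 × 24/30 ≈ 25.22 kt.
25 kt < 30 kt ⇒ not rapid intensification.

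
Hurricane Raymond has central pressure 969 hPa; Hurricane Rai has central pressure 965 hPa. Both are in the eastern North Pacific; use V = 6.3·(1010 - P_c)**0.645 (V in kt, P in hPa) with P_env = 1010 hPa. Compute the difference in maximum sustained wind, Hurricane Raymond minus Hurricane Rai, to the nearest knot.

Hurricane Raymond: ΔP = 41; V ≈ 6.3 × 41^0.645 ≈ 69.12 kt.
Hurricane Rai: ΔP = 45; V ≈ 6.3 × 45^0.645 ≈ 73.39 kt.
Difference ≈ 69.12 − 73.39 = -4.27 → -4 kt.

-4 kt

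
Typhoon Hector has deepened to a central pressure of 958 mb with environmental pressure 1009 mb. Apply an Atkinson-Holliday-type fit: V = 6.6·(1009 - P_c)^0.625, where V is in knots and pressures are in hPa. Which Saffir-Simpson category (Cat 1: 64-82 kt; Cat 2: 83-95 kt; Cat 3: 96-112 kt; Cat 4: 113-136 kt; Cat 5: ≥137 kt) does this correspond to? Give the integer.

1

ΔP = 1009 − 958 = 51 mb.
V ≈ 6.6 × 51^0.625 = 6.6 × 11.67 ≈ 77 kt.
77 kt falls in the Category 1 band.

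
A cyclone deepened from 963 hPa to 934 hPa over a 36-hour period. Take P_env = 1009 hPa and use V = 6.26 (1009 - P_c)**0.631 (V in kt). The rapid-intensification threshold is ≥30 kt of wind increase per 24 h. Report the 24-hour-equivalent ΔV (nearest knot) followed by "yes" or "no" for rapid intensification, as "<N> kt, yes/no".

17 kt, no

V₁: ΔP = 46, V ≈ 6.26 × 46^0.631 ≈ 70.11 kt.
V₂: ΔP = 75, V ≈ 6.26 × 75^0.631 ≈ 95.44 kt.
ΔV over 36 h = 25.33 kt → 24 h equivalent = 25.33 × 24/36 ≈ 16.89 kt.
17 kt < 30 kt ⇒ not rapid intensification.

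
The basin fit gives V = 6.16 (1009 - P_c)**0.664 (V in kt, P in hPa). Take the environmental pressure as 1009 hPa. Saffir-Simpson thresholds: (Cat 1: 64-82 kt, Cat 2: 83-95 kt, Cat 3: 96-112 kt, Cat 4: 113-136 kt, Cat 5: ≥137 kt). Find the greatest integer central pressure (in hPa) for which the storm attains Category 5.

902 hPa

Category 5 begins at V = 137 kt.
Required ΔP = (137/6.16)^(1/0.664) = 22.240^1.506 ≈ 106.86 hPa.
P_c ≤ 1009 − 106.86 = 902.14, so the highest integer P_c is 902 hPa.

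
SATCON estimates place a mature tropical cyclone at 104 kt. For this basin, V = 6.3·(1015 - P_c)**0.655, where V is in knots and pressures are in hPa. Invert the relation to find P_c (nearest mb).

ΔP = (V / 6.3)^(1/0.655) = (104/6.3)^1.527.
104/6.3 = 16.508; 16.508^1.527 ≈ 72.29 mb.
P_c = 1015 − 72.29 = 942.71 ≈ 943 mb.

943 mb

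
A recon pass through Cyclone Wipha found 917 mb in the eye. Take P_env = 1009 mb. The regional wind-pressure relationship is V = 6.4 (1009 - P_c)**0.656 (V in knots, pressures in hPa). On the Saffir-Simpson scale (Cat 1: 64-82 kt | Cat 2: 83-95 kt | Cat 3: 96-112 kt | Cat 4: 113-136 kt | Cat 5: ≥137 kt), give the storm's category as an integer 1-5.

4

ΔP = 1009 − 917 = 92 mb.
V ≈ 6.4 × 92^0.656 = 6.4 × 19.42 ≈ 124 kt.
124 kt falls in the Category 4 band.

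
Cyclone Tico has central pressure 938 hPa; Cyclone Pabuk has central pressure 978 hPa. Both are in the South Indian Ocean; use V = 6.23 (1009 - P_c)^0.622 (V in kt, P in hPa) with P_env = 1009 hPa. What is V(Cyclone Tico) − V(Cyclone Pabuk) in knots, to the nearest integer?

Cyclone Tico: ΔP = 71; V ≈ 6.23 × 71^0.622 ≈ 88.30 kt.
Cyclone Pabuk: ΔP = 31; V ≈ 6.23 × 31^0.622 ≈ 52.74 kt.
Difference ≈ 88.30 − 52.74 = 35.56 → 36 kt.

36 kt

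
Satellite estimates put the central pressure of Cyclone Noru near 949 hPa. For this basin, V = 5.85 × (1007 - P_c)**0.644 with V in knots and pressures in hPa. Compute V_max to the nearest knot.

80 kt

ΔP = 1007 − 949 = 58 hPa.
58^0.644 ≈ 13.666.
V ≈ 5.85 × 13.666 ≈ 79.9 kt.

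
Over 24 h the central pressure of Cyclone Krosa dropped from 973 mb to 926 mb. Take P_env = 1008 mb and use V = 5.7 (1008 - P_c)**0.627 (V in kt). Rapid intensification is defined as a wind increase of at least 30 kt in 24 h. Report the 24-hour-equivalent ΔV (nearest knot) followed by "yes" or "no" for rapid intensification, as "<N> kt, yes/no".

37 kt, yes

V₁: ΔP = 35, V ≈ 5.7 × 35^0.627 ≈ 52.97 kt.
V₂: ΔP = 82, V ≈ 5.7 × 82^0.627 ≈ 90.33 kt.
ΔV over 24 h = 37.36 kt → 24 h equivalent = 37.36 × 24/24 ≈ 37.36 kt.
37 kt ≥ 30 kt ⇒ rapid intensification.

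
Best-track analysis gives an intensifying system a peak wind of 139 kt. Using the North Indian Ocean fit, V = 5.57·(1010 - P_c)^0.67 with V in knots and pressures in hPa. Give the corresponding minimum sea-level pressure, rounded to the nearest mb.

888 mb

ΔP = (V / 5.57)^(1/0.67) = (139/5.57)^1.493.
139/5.57 = 24.955; 24.955^1.493 ≈ 121.71 mb.
P_c = 1010 − 121.71 = 888.29 ≈ 888 mb.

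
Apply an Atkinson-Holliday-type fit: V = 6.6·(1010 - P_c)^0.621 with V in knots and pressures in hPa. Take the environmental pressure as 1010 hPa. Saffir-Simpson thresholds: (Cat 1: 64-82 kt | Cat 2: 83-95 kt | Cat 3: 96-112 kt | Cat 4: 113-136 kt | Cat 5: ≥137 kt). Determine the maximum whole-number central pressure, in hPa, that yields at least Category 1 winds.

Category 1 begins at V = 64 kt.
Required ΔP = (64/6.6)^(1/0.621) = 9.697^1.610 ≈ 38.80 hPa.
P_c ≤ 1010 − 38.80 = 971.20, so the highest integer P_c is 971 hPa.

971 hPa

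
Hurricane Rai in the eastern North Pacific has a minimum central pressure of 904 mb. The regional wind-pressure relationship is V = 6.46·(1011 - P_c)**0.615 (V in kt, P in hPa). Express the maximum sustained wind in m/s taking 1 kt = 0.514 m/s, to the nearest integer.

59 m/s

ΔP = 1011 − 904 = 107 mb.
V ≈ 6.46 × 107^0.615 = 6.46 × 17.704 ≈ 114.368 kt.
114.368 × 0.514 ≈ 58.79 m/s → 59 m/s.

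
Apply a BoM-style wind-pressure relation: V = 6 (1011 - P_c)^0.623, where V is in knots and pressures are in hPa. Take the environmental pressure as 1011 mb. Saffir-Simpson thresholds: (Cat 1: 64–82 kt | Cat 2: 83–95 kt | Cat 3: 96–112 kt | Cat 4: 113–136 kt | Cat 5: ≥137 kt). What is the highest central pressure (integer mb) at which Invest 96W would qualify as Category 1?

Category 1 begins at V = 64 kt.
Required ΔP = (64/6)^(1/0.623) = 10.667^1.605 ≈ 44.68 mb.
P_c ≤ 1011 − 44.68 = 966.32, so the highest integer P_c is 966 mb.

966 mb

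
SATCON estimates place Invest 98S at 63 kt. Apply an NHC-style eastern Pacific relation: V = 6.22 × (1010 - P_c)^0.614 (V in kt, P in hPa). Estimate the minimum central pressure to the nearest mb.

967 mb

ΔP = (V / 6.22)^(1/0.614) = (63/6.22)^1.629.
63/6.22 = 10.129; 10.129^1.629 ≈ 43.42 mb.
P_c = 1010 − 43.42 = 966.58 ≈ 967 mb.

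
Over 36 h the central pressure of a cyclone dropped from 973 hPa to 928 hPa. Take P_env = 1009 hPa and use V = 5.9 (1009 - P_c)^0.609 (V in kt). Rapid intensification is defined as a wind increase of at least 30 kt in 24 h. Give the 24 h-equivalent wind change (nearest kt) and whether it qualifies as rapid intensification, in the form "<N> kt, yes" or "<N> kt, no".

V₁: ΔP = 36, V ≈ 5.9 × 36^0.609 ≈ 52.32 kt.
V₂: ΔP = 81, V ≈ 5.9 × 81^0.609 ≈ 85.73 kt.
ΔV over 36 h = 33.41 kt → 24 h equivalent = 33.41 × 24/36 ≈ 22.27 kt.
22 kt < 30 kt ⇒ not rapid intensification.

22 kt, no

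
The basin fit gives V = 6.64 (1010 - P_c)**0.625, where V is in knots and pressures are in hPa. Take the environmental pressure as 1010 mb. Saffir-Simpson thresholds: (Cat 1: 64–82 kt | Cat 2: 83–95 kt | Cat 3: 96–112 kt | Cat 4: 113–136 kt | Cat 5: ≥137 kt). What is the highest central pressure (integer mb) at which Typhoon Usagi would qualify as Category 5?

883 mb

Category 5 begins at V = 137 kt.
Required ΔP = (137/6.64)^(1/0.625) = 20.633^1.600 ≈ 126.85 mb.
P_c ≤ 1010 − 126.85 = 883.15, so the highest integer P_c is 883 mb.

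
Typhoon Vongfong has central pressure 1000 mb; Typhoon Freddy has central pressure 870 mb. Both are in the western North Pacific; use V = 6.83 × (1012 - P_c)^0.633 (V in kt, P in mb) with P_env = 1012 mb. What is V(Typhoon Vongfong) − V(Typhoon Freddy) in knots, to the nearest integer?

Typhoon Vongfong: ΔP = 12; V ≈ 6.83 × 12^0.633 ≈ 32.93 kt.
Typhoon Freddy: ΔP = 142; V ≈ 6.83 × 142^0.633 ≈ 157.33 kt.
Difference ≈ 32.93 − 157.33 = -124.40 → -124 kt.

-124 kt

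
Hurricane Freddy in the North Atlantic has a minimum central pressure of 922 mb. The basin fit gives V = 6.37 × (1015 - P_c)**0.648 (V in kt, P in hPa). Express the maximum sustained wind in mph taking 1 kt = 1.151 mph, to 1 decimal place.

ΔP = 1015 − 922 = 93 mb.
V ≈ 6.37 × 93^0.648 = 6.37 × 18.862 ≈ 120.148 kt.
120.148 × 1.151 ≈ 138.29 mph → 138.3 mph.

138.3 mph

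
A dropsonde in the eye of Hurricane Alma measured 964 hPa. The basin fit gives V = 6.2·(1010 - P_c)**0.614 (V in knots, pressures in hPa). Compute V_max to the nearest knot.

ΔP = 1010 − 964 = 46 hPa.
46^0.614 ≈ 10.494.
V ≈ 6.2 × 10.494 ≈ 65.1 kt.

65 kt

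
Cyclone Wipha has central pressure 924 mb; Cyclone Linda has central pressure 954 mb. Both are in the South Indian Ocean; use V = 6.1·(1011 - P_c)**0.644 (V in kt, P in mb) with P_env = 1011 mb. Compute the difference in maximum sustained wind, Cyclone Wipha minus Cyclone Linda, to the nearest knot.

Cyclone Wipha: ΔP = 87; V ≈ 6.1 × 87^0.644 ≈ 108.24 kt.
Cyclone Linda: ΔP = 57; V ≈ 6.1 × 57^0.644 ≈ 82.44 kt.
Difference ≈ 108.24 − 82.44 = 25.80 → 26 kt.

26 kt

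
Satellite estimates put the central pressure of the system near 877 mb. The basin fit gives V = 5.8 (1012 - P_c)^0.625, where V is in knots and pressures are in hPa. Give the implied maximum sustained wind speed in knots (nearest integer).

ΔP = 1012 − 877 = 135 mb.
135^0.625 ≈ 21.452.
V ≈ 5.8 × 21.452 ≈ 124.4 kt.

124 kt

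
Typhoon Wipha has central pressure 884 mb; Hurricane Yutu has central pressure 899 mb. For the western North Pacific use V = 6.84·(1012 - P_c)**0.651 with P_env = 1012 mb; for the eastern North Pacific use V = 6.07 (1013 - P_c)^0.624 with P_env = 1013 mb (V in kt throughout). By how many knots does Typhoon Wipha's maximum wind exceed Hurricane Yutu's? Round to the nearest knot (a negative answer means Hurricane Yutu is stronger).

44 kt

Typhoon Wipha: ΔP = 128; V ≈ 6.84 × 128^0.651 ≈ 161.01 kt.
Hurricane Yutu: ΔP = 114; V ≈ 6.07 × 114^0.624 ≈ 116.60 kt.
Difference ≈ 161.01 − 116.60 = 44.41 → 44 kt.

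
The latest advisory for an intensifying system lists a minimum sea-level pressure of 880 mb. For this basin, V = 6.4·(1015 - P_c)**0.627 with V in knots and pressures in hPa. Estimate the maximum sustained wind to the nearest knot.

139 kt

ΔP = 1015 − 880 = 135 mb.
135^0.627 ≈ 21.663.
V ≈ 6.4 × 21.663 ≈ 138.6 kt.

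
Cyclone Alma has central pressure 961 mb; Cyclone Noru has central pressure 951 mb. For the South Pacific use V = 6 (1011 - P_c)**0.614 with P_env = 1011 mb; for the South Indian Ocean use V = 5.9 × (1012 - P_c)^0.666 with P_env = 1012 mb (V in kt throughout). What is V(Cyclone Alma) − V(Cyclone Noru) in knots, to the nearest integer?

Cyclone Alma: ΔP = 50; V ≈ 6 × 50^0.614 ≈ 66.27 kt.
Cyclone Noru: ΔP = 61; V ≈ 5.9 × 61^0.666 ≈ 91.18 kt.
Difference ≈ 66.27 − 91.18 = -24.91 → -25 kt.

-25 kt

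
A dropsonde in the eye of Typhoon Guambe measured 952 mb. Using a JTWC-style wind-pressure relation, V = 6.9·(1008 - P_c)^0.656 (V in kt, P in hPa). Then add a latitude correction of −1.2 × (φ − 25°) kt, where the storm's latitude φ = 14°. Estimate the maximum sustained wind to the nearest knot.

110 kt

ΔP = 1008 − 952 = 56 mb.
56^0.656 ≈ 14.022.
V ≈ 6.9 × 14.022 ≈ 96.8 kt.
Latitude correction: −1.2 × (14 − 25) = 13.2 kt.
Corrected V ≈ 110 kt → 110 kt.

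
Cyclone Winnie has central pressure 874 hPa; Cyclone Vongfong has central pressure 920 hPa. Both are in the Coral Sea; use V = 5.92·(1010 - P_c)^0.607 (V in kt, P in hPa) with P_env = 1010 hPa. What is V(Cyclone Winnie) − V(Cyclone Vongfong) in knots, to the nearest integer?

Cyclone Winnie: ΔP = 136; V ≈ 5.92 × 136^0.607 ≈ 116.78 kt.
Cyclone Vongfong: ΔP = 90; V ≈ 5.92 × 90^0.607 ≈ 90.90 kt.
Difference ≈ 116.78 − 90.90 = 25.88 → 26 kt.

26 kt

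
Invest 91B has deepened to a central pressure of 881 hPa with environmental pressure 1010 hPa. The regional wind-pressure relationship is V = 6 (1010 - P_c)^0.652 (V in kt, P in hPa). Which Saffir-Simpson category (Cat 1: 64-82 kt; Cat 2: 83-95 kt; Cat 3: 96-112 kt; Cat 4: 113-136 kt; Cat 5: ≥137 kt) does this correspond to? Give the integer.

5

ΔP = 1010 − 881 = 129 hPa.
V ≈ 6 × 129^0.652 = 6 × 23.77 ≈ 143 kt.
143 kt falls in the Category 5 band.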